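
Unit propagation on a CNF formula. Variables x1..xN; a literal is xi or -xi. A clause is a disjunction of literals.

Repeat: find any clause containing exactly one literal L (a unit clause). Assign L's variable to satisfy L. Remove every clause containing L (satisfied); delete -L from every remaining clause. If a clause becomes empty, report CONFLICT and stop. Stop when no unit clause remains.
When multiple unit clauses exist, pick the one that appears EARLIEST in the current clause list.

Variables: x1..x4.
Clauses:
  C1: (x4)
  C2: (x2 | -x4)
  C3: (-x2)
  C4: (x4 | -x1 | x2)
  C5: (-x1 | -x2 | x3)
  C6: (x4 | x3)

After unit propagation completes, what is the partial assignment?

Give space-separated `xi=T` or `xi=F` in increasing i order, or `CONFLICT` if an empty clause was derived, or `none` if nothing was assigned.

Answer: CONFLICT

Derivation:
unit clause [4] forces x4=T; simplify:
  drop -4 from [2, -4] -> [2]
  satisfied 3 clause(s); 3 remain; assigned so far: [4]
unit clause [2] forces x2=T; simplify:
  drop -2 from [-2] -> [] (empty!)
  drop -2 from [-1, -2, 3] -> [-1, 3]
  satisfied 1 clause(s); 2 remain; assigned so far: [2, 4]
CONFLICT (empty clause)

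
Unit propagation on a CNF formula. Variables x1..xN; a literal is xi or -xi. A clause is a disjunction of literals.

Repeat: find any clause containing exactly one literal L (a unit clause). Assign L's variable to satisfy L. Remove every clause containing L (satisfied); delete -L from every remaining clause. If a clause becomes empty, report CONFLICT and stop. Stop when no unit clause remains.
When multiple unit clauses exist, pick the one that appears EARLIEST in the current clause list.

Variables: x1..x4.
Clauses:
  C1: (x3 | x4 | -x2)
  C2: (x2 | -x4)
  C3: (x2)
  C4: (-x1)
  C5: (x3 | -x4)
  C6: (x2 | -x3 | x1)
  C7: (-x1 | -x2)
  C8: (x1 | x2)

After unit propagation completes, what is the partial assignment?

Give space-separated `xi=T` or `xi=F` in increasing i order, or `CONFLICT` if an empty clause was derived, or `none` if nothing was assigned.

Answer: x1=F x2=T

Derivation:
unit clause [2] forces x2=T; simplify:
  drop -2 from [3, 4, -2] -> [3, 4]
  drop -2 from [-1, -2] -> [-1]
  satisfied 4 clause(s); 4 remain; assigned so far: [2]
unit clause [-1] forces x1=F; simplify:
  satisfied 2 clause(s); 2 remain; assigned so far: [1, 2]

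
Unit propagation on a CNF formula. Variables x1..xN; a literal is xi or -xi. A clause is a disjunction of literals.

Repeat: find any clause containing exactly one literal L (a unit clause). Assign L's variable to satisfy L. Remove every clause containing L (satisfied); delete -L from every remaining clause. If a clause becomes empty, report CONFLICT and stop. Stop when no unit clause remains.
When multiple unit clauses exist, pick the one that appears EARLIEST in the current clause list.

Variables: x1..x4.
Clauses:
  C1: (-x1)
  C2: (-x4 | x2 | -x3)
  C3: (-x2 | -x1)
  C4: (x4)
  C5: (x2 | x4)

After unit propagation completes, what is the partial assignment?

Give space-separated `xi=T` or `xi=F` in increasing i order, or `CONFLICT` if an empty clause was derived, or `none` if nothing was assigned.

Answer: x1=F x4=T

Derivation:
unit clause [-1] forces x1=F; simplify:
  satisfied 2 clause(s); 3 remain; assigned so far: [1]
unit clause [4] forces x4=T; simplify:
  drop -4 from [-4, 2, -3] -> [2, -3]
  satisfied 2 clause(s); 1 remain; assigned so far: [1, 4]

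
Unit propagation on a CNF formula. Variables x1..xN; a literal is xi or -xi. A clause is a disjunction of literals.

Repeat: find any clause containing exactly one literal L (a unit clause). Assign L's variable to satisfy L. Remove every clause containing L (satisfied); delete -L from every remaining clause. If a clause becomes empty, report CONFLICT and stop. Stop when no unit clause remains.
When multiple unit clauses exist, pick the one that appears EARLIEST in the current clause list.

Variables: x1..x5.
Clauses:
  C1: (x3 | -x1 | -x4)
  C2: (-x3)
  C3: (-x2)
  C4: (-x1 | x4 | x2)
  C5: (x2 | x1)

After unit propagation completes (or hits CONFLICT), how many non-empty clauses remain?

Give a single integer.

unit clause [-3] forces x3=F; simplify:
  drop 3 from [3, -1, -4] -> [-1, -4]
  satisfied 1 clause(s); 4 remain; assigned so far: [3]
unit clause [-2] forces x2=F; simplify:
  drop 2 from [-1, 4, 2] -> [-1, 4]
  drop 2 from [2, 1] -> [1]
  satisfied 1 clause(s); 3 remain; assigned so far: [2, 3]
unit clause [1] forces x1=T; simplify:
  drop -1 from [-1, -4] -> [-4]
  drop -1 from [-1, 4] -> [4]
  satisfied 1 clause(s); 2 remain; assigned so far: [1, 2, 3]
unit clause [-4] forces x4=F; simplify:
  drop 4 from [4] -> [] (empty!)
  satisfied 1 clause(s); 1 remain; assigned so far: [1, 2, 3, 4]
CONFLICT (empty clause)

Answer: 0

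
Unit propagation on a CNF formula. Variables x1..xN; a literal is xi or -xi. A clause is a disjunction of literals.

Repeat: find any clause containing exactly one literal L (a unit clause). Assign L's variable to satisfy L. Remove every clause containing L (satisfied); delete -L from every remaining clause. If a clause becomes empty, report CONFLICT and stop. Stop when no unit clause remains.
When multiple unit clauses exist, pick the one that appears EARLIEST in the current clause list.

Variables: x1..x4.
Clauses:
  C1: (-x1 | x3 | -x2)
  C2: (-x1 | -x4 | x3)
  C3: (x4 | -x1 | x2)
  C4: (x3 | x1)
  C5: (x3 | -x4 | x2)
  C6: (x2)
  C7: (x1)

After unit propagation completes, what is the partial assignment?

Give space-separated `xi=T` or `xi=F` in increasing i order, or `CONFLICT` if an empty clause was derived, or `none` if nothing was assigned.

unit clause [2] forces x2=T; simplify:
  drop -2 from [-1, 3, -2] -> [-1, 3]
  satisfied 3 clause(s); 4 remain; assigned so far: [2]
unit clause [1] forces x1=T; simplify:
  drop -1 from [-1, 3] -> [3]
  drop -1 from [-1, -4, 3] -> [-4, 3]
  satisfied 2 clause(s); 2 remain; assigned so far: [1, 2]
unit clause [3] forces x3=T; simplify:
  satisfied 2 clause(s); 0 remain; assigned so far: [1, 2, 3]

Answer: x1=T x2=T x3=T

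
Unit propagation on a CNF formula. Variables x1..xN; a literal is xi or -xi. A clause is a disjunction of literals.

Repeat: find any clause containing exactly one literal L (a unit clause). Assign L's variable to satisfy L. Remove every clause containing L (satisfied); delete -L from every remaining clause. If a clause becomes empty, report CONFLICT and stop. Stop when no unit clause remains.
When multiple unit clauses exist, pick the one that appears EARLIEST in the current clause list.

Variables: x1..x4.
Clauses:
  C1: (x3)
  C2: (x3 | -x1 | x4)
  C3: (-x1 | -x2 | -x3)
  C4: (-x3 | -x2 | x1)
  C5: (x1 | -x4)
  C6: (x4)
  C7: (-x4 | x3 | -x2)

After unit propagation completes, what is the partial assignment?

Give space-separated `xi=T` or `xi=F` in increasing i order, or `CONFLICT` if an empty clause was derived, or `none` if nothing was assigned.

unit clause [3] forces x3=T; simplify:
  drop -3 from [-1, -2, -3] -> [-1, -2]
  drop -3 from [-3, -2, 1] -> [-2, 1]
  satisfied 3 clause(s); 4 remain; assigned so far: [3]
unit clause [4] forces x4=T; simplify:
  drop -4 from [1, -4] -> [1]
  satisfied 1 clause(s); 3 remain; assigned so far: [3, 4]
unit clause [1] forces x1=T; simplify:
  drop -1 from [-1, -2] -> [-2]
  satisfied 2 clause(s); 1 remain; assigned so far: [1, 3, 4]
unit clause [-2] forces x2=F; simplify:
  satisfied 1 clause(s); 0 remain; assigned so far: [1, 2, 3, 4]

Answer: x1=T x2=F x3=T x4=T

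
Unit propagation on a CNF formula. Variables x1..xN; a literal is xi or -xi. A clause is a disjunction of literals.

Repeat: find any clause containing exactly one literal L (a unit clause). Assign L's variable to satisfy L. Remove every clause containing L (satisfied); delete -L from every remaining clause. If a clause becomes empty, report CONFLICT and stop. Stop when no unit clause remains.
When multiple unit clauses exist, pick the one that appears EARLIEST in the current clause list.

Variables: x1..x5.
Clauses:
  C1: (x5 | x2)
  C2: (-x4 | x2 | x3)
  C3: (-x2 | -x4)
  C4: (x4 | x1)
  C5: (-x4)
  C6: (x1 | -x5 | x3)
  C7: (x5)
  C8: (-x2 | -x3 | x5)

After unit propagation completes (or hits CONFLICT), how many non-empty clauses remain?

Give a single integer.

unit clause [-4] forces x4=F; simplify:
  drop 4 from [4, 1] -> [1]
  satisfied 3 clause(s); 5 remain; assigned so far: [4]
unit clause [1] forces x1=T; simplify:
  satisfied 2 clause(s); 3 remain; assigned so far: [1, 4]
unit clause [5] forces x5=T; simplify:
  satisfied 3 clause(s); 0 remain; assigned so far: [1, 4, 5]

Answer: 0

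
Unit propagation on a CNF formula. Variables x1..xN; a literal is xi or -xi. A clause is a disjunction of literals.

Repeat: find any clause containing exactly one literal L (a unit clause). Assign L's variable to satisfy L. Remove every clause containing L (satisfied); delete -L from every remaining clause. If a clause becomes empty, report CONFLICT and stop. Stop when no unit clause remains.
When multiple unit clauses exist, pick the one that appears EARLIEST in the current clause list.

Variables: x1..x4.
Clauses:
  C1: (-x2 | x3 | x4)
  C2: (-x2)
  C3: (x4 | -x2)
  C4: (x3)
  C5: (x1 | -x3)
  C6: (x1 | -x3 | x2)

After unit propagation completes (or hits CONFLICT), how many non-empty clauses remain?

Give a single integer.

unit clause [-2] forces x2=F; simplify:
  drop 2 from [1, -3, 2] -> [1, -3]
  satisfied 3 clause(s); 3 remain; assigned so far: [2]
unit clause [3] forces x3=T; simplify:
  drop -3 from [1, -3] -> [1]
  drop -3 from [1, -3] -> [1]
  satisfied 1 clause(s); 2 remain; assigned so far: [2, 3]
unit clause [1] forces x1=T; simplify:
  satisfied 2 clause(s); 0 remain; assigned so far: [1, 2, 3]

Answer: 0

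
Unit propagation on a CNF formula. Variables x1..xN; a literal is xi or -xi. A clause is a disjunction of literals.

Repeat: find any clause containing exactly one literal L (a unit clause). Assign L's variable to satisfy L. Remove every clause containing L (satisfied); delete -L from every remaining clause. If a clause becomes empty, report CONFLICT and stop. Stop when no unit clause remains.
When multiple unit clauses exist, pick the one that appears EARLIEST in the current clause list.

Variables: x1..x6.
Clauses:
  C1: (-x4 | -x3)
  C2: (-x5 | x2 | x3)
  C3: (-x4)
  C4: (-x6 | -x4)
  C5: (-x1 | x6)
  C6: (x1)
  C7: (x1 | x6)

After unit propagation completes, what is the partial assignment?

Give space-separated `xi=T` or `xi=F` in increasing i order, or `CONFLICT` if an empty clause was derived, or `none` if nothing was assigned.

unit clause [-4] forces x4=F; simplify:
  satisfied 3 clause(s); 4 remain; assigned so far: [4]
unit clause [1] forces x1=T; simplify:
  drop -1 from [-1, 6] -> [6]
  satisfied 2 clause(s); 2 remain; assigned so far: [1, 4]
unit clause [6] forces x6=T; simplify:
  satisfied 1 clause(s); 1 remain; assigned so far: [1, 4, 6]

Answer: x1=T x4=F x6=T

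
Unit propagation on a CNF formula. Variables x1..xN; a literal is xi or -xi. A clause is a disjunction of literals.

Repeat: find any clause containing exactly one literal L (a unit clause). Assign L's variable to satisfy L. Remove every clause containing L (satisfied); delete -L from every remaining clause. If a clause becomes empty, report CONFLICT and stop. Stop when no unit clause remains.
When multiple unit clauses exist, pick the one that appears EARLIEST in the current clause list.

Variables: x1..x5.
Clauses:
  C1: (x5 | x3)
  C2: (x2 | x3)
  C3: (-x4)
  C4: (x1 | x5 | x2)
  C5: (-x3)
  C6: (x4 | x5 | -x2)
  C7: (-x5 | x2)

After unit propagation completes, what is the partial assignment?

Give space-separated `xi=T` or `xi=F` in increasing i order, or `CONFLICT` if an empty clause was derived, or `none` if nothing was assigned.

unit clause [-4] forces x4=F; simplify:
  drop 4 from [4, 5, -2] -> [5, -2]
  satisfied 1 clause(s); 6 remain; assigned so far: [4]
unit clause [-3] forces x3=F; simplify:
  drop 3 from [5, 3] -> [5]
  drop 3 from [2, 3] -> [2]
  satisfied 1 clause(s); 5 remain; assigned so far: [3, 4]
unit clause [5] forces x5=T; simplify:
  drop -5 from [-5, 2] -> [2]
  satisfied 3 clause(s); 2 remain; assigned so far: [3, 4, 5]
unit clause [2] forces x2=T; simplify:
  satisfied 2 clause(s); 0 remain; assigned so far: [2, 3, 4, 5]

Answer: x2=T x3=F x4=F x5=T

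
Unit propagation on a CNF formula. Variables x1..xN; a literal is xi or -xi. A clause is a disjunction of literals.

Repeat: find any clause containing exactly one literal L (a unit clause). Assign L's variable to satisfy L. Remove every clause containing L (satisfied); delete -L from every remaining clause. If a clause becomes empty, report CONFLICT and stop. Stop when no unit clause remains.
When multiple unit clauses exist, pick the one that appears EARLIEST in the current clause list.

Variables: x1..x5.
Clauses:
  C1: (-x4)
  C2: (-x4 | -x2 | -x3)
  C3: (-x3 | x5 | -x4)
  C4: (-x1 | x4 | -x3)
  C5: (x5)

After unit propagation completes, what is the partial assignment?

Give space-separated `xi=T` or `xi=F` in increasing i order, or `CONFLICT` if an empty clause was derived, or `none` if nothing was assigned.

Answer: x4=F x5=T

Derivation:
unit clause [-4] forces x4=F; simplify:
  drop 4 from [-1, 4, -3] -> [-1, -3]
  satisfied 3 clause(s); 2 remain; assigned so far: [4]
unit clause [5] forces x5=T; simplify:
  satisfied 1 clause(s); 1 remain; assigned so far: [4, 5]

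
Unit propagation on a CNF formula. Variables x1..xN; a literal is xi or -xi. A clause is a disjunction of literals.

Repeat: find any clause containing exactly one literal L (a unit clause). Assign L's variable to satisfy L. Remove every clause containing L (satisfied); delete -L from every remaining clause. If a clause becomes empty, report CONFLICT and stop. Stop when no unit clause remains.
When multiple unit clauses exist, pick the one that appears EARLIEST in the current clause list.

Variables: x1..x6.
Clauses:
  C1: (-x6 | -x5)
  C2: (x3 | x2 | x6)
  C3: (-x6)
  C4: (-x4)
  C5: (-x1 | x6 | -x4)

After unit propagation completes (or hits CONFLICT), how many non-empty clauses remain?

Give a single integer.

unit clause [-6] forces x6=F; simplify:
  drop 6 from [3, 2, 6] -> [3, 2]
  drop 6 from [-1, 6, -4] -> [-1, -4]
  satisfied 2 clause(s); 3 remain; assigned so far: [6]
unit clause [-4] forces x4=F; simplify:
  satisfied 2 clause(s); 1 remain; assigned so far: [4, 6]

Answer: 1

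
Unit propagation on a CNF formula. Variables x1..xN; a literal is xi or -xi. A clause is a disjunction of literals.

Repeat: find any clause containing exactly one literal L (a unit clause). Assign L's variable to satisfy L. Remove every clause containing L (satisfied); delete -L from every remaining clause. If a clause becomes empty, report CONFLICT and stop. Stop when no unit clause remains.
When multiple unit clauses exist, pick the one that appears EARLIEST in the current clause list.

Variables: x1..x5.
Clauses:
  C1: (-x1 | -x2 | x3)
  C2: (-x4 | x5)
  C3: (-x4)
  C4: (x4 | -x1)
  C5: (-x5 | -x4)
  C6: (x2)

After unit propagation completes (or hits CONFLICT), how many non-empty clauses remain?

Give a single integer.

unit clause [-4] forces x4=F; simplify:
  drop 4 from [4, -1] -> [-1]
  satisfied 3 clause(s); 3 remain; assigned so far: [4]
unit clause [-1] forces x1=F; simplify:
  satisfied 2 clause(s); 1 remain; assigned so far: [1, 4]
unit clause [2] forces x2=T; simplify:
  satisfied 1 clause(s); 0 remain; assigned so far: [1, 2, 4]

Answer: 0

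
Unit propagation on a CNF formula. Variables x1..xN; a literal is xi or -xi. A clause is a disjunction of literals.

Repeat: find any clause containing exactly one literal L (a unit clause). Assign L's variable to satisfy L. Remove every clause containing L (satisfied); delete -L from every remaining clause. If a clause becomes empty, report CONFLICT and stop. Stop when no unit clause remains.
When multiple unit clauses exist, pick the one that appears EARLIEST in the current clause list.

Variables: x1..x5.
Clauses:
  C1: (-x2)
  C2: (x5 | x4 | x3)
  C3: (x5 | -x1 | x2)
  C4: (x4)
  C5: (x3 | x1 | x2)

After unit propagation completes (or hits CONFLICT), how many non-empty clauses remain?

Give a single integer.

Answer: 2

Derivation:
unit clause [-2] forces x2=F; simplify:
  drop 2 from [5, -1, 2] -> [5, -1]
  drop 2 from [3, 1, 2] -> [3, 1]
  satisfied 1 clause(s); 4 remain; assigned so far: [2]
unit clause [4] forces x4=T; simplify:
  satisfied 2 clause(s); 2 remain; assigned so far: [2, 4]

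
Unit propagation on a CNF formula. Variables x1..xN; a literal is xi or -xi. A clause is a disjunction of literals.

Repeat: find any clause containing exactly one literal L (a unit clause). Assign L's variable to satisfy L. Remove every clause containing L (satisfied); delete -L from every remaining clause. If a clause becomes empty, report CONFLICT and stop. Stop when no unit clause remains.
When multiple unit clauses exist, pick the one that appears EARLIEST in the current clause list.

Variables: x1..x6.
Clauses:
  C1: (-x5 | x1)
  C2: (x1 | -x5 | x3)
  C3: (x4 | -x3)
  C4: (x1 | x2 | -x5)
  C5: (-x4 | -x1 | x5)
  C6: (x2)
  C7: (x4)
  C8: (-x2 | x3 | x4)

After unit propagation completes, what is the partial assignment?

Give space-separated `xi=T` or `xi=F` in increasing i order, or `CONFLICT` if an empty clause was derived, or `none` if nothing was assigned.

unit clause [2] forces x2=T; simplify:
  drop -2 from [-2, 3, 4] -> [3, 4]
  satisfied 2 clause(s); 6 remain; assigned so far: [2]
unit clause [4] forces x4=T; simplify:
  drop -4 from [-4, -1, 5] -> [-1, 5]
  satisfied 3 clause(s); 3 remain; assigned so far: [2, 4]

Answer: x2=T x4=T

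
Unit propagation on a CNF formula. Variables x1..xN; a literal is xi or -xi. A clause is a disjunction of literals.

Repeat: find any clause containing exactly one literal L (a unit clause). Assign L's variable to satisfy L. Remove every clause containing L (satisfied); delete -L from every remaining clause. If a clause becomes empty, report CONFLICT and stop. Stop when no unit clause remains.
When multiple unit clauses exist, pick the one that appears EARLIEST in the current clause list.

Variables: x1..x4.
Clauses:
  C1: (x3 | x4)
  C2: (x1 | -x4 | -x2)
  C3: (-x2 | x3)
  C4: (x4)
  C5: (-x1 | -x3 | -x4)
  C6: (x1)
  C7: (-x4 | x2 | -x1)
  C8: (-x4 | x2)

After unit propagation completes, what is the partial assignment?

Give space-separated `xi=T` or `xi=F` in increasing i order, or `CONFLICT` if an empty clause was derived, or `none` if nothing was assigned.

unit clause [4] forces x4=T; simplify:
  drop -4 from [1, -4, -2] -> [1, -2]
  drop -4 from [-1, -3, -4] -> [-1, -3]
  drop -4 from [-4, 2, -1] -> [2, -1]
  drop -4 from [-4, 2] -> [2]
  satisfied 2 clause(s); 6 remain; assigned so far: [4]
unit clause [1] forces x1=T; simplify:
  drop -1 from [-1, -3] -> [-3]
  drop -1 from [2, -1] -> [2]
  satisfied 2 clause(s); 4 remain; assigned so far: [1, 4]
unit clause [-3] forces x3=F; simplify:
  drop 3 from [-2, 3] -> [-2]
  satisfied 1 clause(s); 3 remain; assigned so far: [1, 3, 4]
unit clause [-2] forces x2=F; simplify:
  drop 2 from [2] -> [] (empty!)
  drop 2 from [2] -> [] (empty!)
  satisfied 1 clause(s); 2 remain; assigned so far: [1, 2, 3, 4]
CONFLICT (empty clause)

Answer: CONFLICT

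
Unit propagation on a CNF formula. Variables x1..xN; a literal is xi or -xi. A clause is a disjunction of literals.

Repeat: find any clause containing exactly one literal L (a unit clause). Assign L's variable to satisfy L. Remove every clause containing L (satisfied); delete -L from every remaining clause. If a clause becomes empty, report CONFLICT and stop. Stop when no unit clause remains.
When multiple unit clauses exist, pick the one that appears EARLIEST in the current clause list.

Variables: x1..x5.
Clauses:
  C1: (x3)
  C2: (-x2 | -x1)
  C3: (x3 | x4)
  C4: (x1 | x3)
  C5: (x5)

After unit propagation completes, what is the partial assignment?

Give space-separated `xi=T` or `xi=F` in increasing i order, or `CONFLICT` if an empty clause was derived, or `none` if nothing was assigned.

unit clause [3] forces x3=T; simplify:
  satisfied 3 clause(s); 2 remain; assigned so far: [3]
unit clause [5] forces x5=T; simplify:
  satisfied 1 clause(s); 1 remain; assigned so far: [3, 5]

Answer: x3=T x5=T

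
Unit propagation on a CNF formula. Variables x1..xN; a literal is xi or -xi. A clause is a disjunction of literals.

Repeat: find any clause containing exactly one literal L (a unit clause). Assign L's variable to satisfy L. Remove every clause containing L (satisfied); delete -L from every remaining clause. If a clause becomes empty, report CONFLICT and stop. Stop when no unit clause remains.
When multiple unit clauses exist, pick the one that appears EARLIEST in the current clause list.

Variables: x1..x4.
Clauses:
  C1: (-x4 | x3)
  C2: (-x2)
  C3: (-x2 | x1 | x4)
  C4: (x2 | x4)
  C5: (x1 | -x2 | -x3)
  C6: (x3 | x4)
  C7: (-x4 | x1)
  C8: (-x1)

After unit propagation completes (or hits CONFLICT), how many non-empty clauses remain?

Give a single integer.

Answer: 0

Derivation:
unit clause [-2] forces x2=F; simplify:
  drop 2 from [2, 4] -> [4]
  satisfied 3 clause(s); 5 remain; assigned so far: [2]
unit clause [4] forces x4=T; simplify:
  drop -4 from [-4, 3] -> [3]
  drop -4 from [-4, 1] -> [1]
  satisfied 2 clause(s); 3 remain; assigned so far: [2, 4]
unit clause [3] forces x3=T; simplify:
  satisfied 1 clause(s); 2 remain; assigned so far: [2, 3, 4]
unit clause [1] forces x1=T; simplify:
  drop -1 from [-1] -> [] (empty!)
  satisfied 1 clause(s); 1 remain; assigned so far: [1, 2, 3, 4]
CONFLICT (empty clause)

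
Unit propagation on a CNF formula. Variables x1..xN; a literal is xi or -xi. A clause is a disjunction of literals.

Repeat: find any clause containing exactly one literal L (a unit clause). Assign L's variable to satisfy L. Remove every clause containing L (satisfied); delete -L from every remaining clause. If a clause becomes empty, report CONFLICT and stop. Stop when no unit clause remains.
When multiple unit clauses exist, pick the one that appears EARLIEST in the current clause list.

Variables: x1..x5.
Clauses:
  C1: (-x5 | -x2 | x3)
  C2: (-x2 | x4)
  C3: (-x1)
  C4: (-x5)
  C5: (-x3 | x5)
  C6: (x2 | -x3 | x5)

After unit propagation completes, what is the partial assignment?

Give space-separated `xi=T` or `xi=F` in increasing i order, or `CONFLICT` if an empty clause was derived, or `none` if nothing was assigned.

unit clause [-1] forces x1=F; simplify:
  satisfied 1 clause(s); 5 remain; assigned so far: [1]
unit clause [-5] forces x5=F; simplify:
  drop 5 from [-3, 5] -> [-3]
  drop 5 from [2, -3, 5] -> [2, -3]
  satisfied 2 clause(s); 3 remain; assigned so far: [1, 5]
unit clause [-3] forces x3=F; simplify:
  satisfied 2 clause(s); 1 remain; assigned so far: [1, 3, 5]

Answer: x1=F x3=F x5=F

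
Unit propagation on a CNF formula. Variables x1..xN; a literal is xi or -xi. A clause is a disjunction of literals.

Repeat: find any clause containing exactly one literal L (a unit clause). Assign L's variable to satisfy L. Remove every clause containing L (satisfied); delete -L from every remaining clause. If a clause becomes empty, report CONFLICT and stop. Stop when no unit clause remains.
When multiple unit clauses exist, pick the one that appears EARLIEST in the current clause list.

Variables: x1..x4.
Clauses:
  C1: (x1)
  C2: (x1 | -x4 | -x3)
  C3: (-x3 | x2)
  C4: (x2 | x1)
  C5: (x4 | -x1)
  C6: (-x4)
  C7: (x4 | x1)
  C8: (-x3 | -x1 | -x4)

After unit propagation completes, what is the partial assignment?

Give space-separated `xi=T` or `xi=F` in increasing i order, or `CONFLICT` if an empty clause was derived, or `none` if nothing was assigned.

unit clause [1] forces x1=T; simplify:
  drop -1 from [4, -1] -> [4]
  drop -1 from [-3, -1, -4] -> [-3, -4]
  satisfied 4 clause(s); 4 remain; assigned so far: [1]
unit clause [4] forces x4=T; simplify:
  drop -4 from [-4] -> [] (empty!)
  drop -4 from [-3, -4] -> [-3]
  satisfied 1 clause(s); 3 remain; assigned so far: [1, 4]
CONFLICT (empty clause)

Answer: CONFLICT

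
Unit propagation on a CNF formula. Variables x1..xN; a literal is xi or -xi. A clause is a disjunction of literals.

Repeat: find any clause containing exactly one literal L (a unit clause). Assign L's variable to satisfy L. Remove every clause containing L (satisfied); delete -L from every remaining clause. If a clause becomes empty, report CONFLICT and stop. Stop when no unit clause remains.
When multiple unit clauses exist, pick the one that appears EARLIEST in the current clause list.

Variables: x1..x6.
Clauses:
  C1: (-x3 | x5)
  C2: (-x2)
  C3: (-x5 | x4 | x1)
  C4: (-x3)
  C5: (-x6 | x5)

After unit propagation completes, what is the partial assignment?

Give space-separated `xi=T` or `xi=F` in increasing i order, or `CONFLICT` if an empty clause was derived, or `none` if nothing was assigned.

unit clause [-2] forces x2=F; simplify:
  satisfied 1 clause(s); 4 remain; assigned so far: [2]
unit clause [-3] forces x3=F; simplify:
  satisfied 2 clause(s); 2 remain; assigned so far: [2, 3]

Answer: x2=F x3=F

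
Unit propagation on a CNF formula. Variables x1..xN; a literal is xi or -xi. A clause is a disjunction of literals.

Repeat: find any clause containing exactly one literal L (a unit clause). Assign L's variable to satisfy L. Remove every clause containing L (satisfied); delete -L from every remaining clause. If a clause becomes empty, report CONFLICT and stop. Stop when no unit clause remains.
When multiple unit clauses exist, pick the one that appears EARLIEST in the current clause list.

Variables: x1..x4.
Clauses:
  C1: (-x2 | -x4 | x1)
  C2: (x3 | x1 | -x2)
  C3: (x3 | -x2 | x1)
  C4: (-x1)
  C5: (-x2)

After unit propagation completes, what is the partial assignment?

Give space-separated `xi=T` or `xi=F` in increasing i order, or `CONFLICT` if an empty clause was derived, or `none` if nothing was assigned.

Answer: x1=F x2=F

Derivation:
unit clause [-1] forces x1=F; simplify:
  drop 1 from [-2, -4, 1] -> [-2, -4]
  drop 1 from [3, 1, -2] -> [3, -2]
  drop 1 from [3, -2, 1] -> [3, -2]
  satisfied 1 clause(s); 4 remain; assigned so far: [1]
unit clause [-2] forces x2=F; simplify:
  satisfied 4 clause(s); 0 remain; assigned so far: [1, 2]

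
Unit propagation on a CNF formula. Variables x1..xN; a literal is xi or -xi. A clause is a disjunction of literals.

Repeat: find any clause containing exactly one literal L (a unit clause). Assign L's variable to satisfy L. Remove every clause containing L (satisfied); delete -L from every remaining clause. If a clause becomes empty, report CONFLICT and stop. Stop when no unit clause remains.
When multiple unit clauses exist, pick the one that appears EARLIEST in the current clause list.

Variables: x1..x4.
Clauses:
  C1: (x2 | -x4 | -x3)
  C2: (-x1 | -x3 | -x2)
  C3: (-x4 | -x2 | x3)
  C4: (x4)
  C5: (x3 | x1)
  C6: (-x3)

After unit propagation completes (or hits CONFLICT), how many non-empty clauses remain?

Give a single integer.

unit clause [4] forces x4=T; simplify:
  drop -4 from [2, -4, -3] -> [2, -3]
  drop -4 from [-4, -2, 3] -> [-2, 3]
  satisfied 1 clause(s); 5 remain; assigned so far: [4]
unit clause [-3] forces x3=F; simplify:
  drop 3 from [-2, 3] -> [-2]
  drop 3 from [3, 1] -> [1]
  satisfied 3 clause(s); 2 remain; assigned so far: [3, 4]
unit clause [-2] forces x2=F; simplify:
  satisfied 1 clause(s); 1 remain; assigned so far: [2, 3, 4]
unit clause [1] forces x1=T; simplify:
  satisfied 1 clause(s); 0 remain; assigned so far: [1, 2, 3, 4]

Answer: 0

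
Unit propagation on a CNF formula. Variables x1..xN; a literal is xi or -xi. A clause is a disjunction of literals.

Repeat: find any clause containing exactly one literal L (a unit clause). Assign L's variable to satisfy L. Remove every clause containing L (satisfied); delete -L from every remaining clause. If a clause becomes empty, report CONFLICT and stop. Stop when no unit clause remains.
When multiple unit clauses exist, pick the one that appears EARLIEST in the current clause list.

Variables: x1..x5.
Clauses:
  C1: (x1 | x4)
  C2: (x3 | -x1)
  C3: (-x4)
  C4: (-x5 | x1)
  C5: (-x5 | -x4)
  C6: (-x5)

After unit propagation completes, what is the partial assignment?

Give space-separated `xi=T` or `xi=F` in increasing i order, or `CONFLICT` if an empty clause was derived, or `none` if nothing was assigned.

Answer: x1=T x3=T x4=F x5=F

Derivation:
unit clause [-4] forces x4=F; simplify:
  drop 4 from [1, 4] -> [1]
  satisfied 2 clause(s); 4 remain; assigned so far: [4]
unit clause [1] forces x1=T; simplify:
  drop -1 from [3, -1] -> [3]
  satisfied 2 clause(s); 2 remain; assigned so far: [1, 4]
unit clause [3] forces x3=T; simplify:
  satisfied 1 clause(s); 1 remain; assigned so far: [1, 3, 4]
unit clause [-5] forces x5=F; simplify:
  satisfied 1 clause(s); 0 remain; assigned so far: [1, 3, 4, 5]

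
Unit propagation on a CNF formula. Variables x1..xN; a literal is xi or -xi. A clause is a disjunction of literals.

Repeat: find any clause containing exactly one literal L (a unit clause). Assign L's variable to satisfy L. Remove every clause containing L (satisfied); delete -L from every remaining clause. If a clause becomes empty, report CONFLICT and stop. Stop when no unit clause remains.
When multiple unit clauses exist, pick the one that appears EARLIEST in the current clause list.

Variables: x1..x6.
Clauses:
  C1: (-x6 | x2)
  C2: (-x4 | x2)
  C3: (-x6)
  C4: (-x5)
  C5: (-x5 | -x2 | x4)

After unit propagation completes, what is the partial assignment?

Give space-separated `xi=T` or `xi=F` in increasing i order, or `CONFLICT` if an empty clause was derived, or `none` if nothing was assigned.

Answer: x5=F x6=F

Derivation:
unit clause [-6] forces x6=F; simplify:
  satisfied 2 clause(s); 3 remain; assigned so far: [6]
unit clause [-5] forces x5=F; simplify:
  satisfied 2 clause(s); 1 remain; assigned so far: [5, 6]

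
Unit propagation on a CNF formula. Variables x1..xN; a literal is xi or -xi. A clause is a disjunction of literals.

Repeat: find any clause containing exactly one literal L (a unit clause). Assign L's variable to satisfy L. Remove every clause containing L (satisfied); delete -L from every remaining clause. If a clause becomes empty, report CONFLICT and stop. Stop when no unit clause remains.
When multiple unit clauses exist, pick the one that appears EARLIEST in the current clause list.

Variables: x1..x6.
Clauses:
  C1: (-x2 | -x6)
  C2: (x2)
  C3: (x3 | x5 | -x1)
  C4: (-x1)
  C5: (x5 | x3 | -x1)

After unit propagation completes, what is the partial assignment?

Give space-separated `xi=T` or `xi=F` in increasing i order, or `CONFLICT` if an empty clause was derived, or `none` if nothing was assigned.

unit clause [2] forces x2=T; simplify:
  drop -2 from [-2, -6] -> [-6]
  satisfied 1 clause(s); 4 remain; assigned so far: [2]
unit clause [-6] forces x6=F; simplify:
  satisfied 1 clause(s); 3 remain; assigned so far: [2, 6]
unit clause [-1] forces x1=F; simplify:
  satisfied 3 clause(s); 0 remain; assigned so far: [1, 2, 6]

Answer: x1=F x2=T x6=F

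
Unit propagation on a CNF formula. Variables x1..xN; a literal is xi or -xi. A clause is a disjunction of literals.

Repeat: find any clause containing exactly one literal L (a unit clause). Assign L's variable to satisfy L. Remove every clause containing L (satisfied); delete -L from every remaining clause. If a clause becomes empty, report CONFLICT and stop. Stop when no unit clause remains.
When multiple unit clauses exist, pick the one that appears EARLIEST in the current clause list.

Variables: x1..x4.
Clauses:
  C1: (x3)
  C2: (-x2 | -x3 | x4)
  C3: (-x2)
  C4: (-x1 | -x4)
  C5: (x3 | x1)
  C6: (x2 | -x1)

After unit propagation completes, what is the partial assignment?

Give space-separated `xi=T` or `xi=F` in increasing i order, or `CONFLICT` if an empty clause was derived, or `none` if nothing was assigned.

Answer: x1=F x2=F x3=T

Derivation:
unit clause [3] forces x3=T; simplify:
  drop -3 from [-2, -3, 4] -> [-2, 4]
  satisfied 2 clause(s); 4 remain; assigned so far: [3]
unit clause [-2] forces x2=F; simplify:
  drop 2 from [2, -1] -> [-1]
  satisfied 2 clause(s); 2 remain; assigned so far: [2, 3]
unit clause [-1] forces x1=F; simplify:
  satisfied 2 clause(s); 0 remain; assigned so far: [1, 2, 3]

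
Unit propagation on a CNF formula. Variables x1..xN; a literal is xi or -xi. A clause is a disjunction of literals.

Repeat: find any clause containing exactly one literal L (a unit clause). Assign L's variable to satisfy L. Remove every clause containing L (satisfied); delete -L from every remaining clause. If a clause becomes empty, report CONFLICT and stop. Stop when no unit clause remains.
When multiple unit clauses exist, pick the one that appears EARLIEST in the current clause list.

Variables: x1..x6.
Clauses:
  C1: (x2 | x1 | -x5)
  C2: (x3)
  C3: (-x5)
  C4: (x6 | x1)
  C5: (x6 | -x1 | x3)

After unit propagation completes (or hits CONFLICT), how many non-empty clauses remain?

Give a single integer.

Answer: 1

Derivation:
unit clause [3] forces x3=T; simplify:
  satisfied 2 clause(s); 3 remain; assigned so far: [3]
unit clause [-5] forces x5=F; simplify:
  satisfied 2 clause(s); 1 remain; assigned so far: [3, 5]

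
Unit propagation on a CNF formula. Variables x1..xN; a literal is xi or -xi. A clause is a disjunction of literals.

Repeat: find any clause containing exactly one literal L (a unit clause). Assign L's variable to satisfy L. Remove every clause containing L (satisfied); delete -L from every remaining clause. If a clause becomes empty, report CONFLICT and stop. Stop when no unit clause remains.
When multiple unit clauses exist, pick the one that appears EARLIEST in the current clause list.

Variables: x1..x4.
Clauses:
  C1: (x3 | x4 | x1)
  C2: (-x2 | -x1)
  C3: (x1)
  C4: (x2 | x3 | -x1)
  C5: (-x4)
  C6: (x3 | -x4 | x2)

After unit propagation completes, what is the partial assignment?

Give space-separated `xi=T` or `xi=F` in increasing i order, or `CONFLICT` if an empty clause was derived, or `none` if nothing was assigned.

unit clause [1] forces x1=T; simplify:
  drop -1 from [-2, -1] -> [-2]
  drop -1 from [2, 3, -1] -> [2, 3]
  satisfied 2 clause(s); 4 remain; assigned so far: [1]
unit clause [-2] forces x2=F; simplify:
  drop 2 from [2, 3] -> [3]
  drop 2 from [3, -4, 2] -> [3, -4]
  satisfied 1 clause(s); 3 remain; assigned so far: [1, 2]
unit clause [3] forces x3=T; simplify:
  satisfied 2 clause(s); 1 remain; assigned so far: [1, 2, 3]
unit clause [-4] forces x4=F; simplify:
  satisfied 1 clause(s); 0 remain; assigned so far: [1, 2, 3, 4]

Answer: x1=T x2=F x3=T x4=F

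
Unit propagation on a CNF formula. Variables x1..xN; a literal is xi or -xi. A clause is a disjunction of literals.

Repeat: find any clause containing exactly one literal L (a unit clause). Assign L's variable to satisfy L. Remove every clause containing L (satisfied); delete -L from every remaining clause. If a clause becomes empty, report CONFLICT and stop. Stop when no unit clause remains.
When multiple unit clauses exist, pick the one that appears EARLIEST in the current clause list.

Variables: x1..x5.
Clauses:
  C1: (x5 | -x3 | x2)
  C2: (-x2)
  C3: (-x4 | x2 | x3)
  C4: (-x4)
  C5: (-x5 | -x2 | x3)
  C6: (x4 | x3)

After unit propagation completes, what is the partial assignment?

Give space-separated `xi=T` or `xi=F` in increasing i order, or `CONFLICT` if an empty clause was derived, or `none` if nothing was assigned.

unit clause [-2] forces x2=F; simplify:
  drop 2 from [5, -3, 2] -> [5, -3]
  drop 2 from [-4, 2, 3] -> [-4, 3]
  satisfied 2 clause(s); 4 remain; assigned so far: [2]
unit clause [-4] forces x4=F; simplify:
  drop 4 from [4, 3] -> [3]
  satisfied 2 clause(s); 2 remain; assigned so far: [2, 4]
unit clause [3] forces x3=T; simplify:
  drop -3 from [5, -3] -> [5]
  satisfied 1 clause(s); 1 remain; assigned so far: [2, 3, 4]
unit clause [5] forces x5=T; simplify:
  satisfied 1 clause(s); 0 remain; assigned so far: [2, 3, 4, 5]

Answer: x2=F x3=T x4=F x5=T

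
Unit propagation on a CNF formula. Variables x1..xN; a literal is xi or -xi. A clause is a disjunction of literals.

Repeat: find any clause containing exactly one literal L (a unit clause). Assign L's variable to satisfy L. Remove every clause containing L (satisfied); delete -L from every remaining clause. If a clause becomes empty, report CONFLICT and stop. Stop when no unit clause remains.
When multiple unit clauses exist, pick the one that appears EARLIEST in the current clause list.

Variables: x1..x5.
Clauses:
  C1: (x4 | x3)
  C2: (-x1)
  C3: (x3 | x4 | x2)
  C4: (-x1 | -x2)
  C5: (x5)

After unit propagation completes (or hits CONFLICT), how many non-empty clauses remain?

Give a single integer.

Answer: 2

Derivation:
unit clause [-1] forces x1=F; simplify:
  satisfied 2 clause(s); 3 remain; assigned so far: [1]
unit clause [5] forces x5=T; simplify:
  satisfied 1 clause(s); 2 remain; assigned so far: [1, 5]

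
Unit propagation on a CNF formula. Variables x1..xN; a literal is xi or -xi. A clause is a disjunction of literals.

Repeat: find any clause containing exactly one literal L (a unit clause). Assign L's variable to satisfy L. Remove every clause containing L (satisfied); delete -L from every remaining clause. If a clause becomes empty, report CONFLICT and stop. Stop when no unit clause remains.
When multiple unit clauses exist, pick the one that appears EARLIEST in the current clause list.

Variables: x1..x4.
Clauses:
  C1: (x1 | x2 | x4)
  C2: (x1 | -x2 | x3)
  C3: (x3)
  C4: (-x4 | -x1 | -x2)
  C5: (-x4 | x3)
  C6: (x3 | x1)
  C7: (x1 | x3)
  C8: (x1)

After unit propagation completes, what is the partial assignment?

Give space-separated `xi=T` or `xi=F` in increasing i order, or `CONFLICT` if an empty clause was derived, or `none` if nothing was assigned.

unit clause [3] forces x3=T; simplify:
  satisfied 5 clause(s); 3 remain; assigned so far: [3]
unit clause [1] forces x1=T; simplify:
  drop -1 from [-4, -1, -2] -> [-4, -2]
  satisfied 2 clause(s); 1 remain; assigned so far: [1, 3]

Answer: x1=T x3=T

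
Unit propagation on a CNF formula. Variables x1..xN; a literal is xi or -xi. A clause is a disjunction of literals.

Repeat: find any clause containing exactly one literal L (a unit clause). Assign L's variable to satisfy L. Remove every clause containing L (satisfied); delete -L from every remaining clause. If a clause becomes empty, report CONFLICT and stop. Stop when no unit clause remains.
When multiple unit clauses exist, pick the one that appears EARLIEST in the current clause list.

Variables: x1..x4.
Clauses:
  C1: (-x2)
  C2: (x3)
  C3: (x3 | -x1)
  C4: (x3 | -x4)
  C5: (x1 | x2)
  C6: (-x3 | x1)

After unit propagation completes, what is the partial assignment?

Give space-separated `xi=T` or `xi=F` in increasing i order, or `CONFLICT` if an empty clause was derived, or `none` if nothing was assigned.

unit clause [-2] forces x2=F; simplify:
  drop 2 from [1, 2] -> [1]
  satisfied 1 clause(s); 5 remain; assigned so far: [2]
unit clause [3] forces x3=T; simplify:
  drop -3 from [-3, 1] -> [1]
  satisfied 3 clause(s); 2 remain; assigned so far: [2, 3]
unit clause [1] forces x1=T; simplify:
  satisfied 2 clause(s); 0 remain; assigned so far: [1, 2, 3]

Answer: x1=T x2=F x3=T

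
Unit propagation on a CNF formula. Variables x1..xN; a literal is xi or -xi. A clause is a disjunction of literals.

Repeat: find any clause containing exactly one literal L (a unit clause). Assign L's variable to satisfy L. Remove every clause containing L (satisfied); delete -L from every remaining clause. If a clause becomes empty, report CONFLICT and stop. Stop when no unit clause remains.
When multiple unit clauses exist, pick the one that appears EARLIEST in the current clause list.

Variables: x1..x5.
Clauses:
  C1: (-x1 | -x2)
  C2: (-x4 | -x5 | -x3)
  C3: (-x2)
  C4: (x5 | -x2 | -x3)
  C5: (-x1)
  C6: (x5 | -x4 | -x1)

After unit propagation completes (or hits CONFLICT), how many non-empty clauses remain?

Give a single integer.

unit clause [-2] forces x2=F; simplify:
  satisfied 3 clause(s); 3 remain; assigned so far: [2]
unit clause [-1] forces x1=F; simplify:
  satisfied 2 clause(s); 1 remain; assigned so far: [1, 2]

Answer: 1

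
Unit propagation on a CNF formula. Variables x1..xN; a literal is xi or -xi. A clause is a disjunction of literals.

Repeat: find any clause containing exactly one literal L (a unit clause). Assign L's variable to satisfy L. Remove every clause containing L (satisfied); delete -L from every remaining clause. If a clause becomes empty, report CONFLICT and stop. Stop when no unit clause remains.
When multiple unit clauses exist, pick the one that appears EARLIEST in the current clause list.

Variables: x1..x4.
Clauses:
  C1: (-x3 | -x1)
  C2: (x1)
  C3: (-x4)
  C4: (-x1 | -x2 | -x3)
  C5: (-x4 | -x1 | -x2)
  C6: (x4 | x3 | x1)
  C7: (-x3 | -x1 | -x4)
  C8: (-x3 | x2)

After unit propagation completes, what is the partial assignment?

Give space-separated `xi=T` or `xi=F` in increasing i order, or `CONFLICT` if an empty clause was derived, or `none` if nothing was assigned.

unit clause [1] forces x1=T; simplify:
  drop -1 from [-3, -1] -> [-3]
  drop -1 from [-1, -2, -3] -> [-2, -3]
  drop -1 from [-4, -1, -2] -> [-4, -2]
  drop -1 from [-3, -1, -4] -> [-3, -4]
  satisfied 2 clause(s); 6 remain; assigned so far: [1]
unit clause [-3] forces x3=F; simplify:
  satisfied 4 clause(s); 2 remain; assigned so far: [1, 3]
unit clause [-4] forces x4=F; simplify:
  satisfied 2 clause(s); 0 remain; assigned so far: [1, 3, 4]

Answer: x1=T x3=F x4=F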